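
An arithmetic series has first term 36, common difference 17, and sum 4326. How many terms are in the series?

Using S = n/2 × [2a + (n-1)d]
4326 = n/2 × [2(36) + (n-1)(17)]
4326 = n/2 × [72 + 17n - 17]
8652 = n × [55 + 17n]
17n² + (55)n - 8652 = 0
Discriminant: Δ = (55)² - 4(17)(-8652) = 3025 + 588336 = 591361
√Δ = 769
n = [-(55) + √Δ] / (2·17) = (-55 + 769) / 34 = 714 / 34 = 21
(The negative root is discarded since n must be a positive integer.)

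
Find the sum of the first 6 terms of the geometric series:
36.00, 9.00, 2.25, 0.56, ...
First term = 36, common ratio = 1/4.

Sₙ = a(1 - rⁿ) / (1 - r)
S_6 = 36(1 - (1/4)^6) / (1 - (1/4))
S_6 = 36(1 - (1/4096)) / (3/4)
S_6 = 12285/256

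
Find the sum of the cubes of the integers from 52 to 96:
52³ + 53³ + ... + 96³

Use ∑_{k=1}^{n} k³ = [n(n+1)/2]², then subtract the first 51 terms.
∑_{k=1}^{96} k³ = [96×97/2]² = 4656² = 21678336
∑_{k=1}^{51} k³ = [51×52/2]² = 1326² = 1758276
∑_{k=52}^{96} k³ = 21678336 - 1758276 = 19920060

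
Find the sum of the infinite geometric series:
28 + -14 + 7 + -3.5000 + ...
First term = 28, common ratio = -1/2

For |r| < 1, S = a / (1 - r)
S = 28 / (1 - (-1/2))
S = 28 / (3/2)
S = 56/3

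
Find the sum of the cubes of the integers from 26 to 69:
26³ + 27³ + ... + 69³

Use ∑_{k=1}^{n} k³ = [n(n+1)/2]², then subtract the first 25 terms.
∑_{k=1}^{69} k³ = [69×70/2]² = 2415² = 5832225
∑_{k=1}^{25} k³ = [25×26/2]² = 325² = 105625
∑_{k=26}^{69} k³ = 5832225 - 105625 = 5726600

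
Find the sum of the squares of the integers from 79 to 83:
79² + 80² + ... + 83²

Use ∑_{k=1}^{n} k² = n(n+1)(2n+1)/6, then subtract the first 78 terms.
∑_{k=1}^{83} k² = 83×84×167/6 = 194054
∑_{k=1}^{78} k² = 78×79×157/6 = 161239
∑_{k=79}^{83} k² = 194054 - 161239 = 32815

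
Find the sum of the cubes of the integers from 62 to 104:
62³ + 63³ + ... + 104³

Use ∑_{k=1}^{n} k³ = [n(n+1)/2]², then subtract the first 61 terms.
∑_{k=1}^{104} k³ = [104×105/2]² = 5460² = 29811600
∑_{k=1}^{61} k³ = [61×62/2]² = 1891² = 3575881
∑_{k=62}^{104} k³ = 29811600 - 3575881 = 26235719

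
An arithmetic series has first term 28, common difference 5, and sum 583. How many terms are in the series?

Using S = n/2 × [2a + (n-1)d]
583 = n/2 × [2(28) + (n-1)(5)]
583 = n/2 × [56 + 5n - 5]
1166 = n × [51 + 5n]
5n² + (51)n - 1166 = 0
Discriminant: Δ = (51)² - 4(5)(-1166) = 2601 + 23320 = 25921
√Δ = 161
n = [-(51) + √Δ] / (2·5) = (-51 + 161) / 10 = 110 / 10 = 11
(The negative root is discarded since n must be a positive integer.)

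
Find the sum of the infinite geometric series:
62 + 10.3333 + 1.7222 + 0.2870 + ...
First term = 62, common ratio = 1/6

For |r| < 1, S = a / (1 - r)
S = 62 / (1 - (1/6))
S = 62 / (5/6)
S = 372/5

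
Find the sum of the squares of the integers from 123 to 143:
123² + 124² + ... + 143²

Use ∑_{k=1}^{n} k² = n(n+1)(2n+1)/6, then subtract the first 122 terms.
∑_{k=1}^{143} k² = 143×144×287/6 = 984984
∑_{k=1}^{122} k² = 122×123×245/6 = 612745
∑_{k=123}^{143} k² = 984984 - 612745 = 372239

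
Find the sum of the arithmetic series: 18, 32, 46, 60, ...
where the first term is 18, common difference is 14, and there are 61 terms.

Sₙ = n/2 × (first + last)
Last term = a + (n-1)d = 18 + (61-1)×14 = 858
S_61 = 61/2 × (18 + 858)
S_61 = 61/2 × 876 = 26718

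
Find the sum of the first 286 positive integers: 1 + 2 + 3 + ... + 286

Formula: ∑k = n(n+1)/2
= 286×287/2
= 82082/2
= 41041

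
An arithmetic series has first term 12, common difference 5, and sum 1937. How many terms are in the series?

Using S = n/2 × [2a + (n-1)d]
1937 = n/2 × [2(12) + (n-1)(5)]
1937 = n/2 × [24 + 5n - 5]
3874 = n × [19 + 5n]
5n² + (19)n - 3874 = 0
Discriminant: Δ = (19)² - 4(5)(-3874) = 361 + 77480 = 77841
√Δ = 279
n = [-(19) + √Δ] / (2·5) = (-19 + 279) / 10 = 260 / 10 = 26
(The negative root is discarded since n must be a positive integer.)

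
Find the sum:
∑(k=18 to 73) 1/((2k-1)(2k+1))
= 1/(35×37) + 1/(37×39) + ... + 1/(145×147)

Partial fractions: 1/((2k-1)(2k+1)) = (1/2)[1/(2k-1) - 1/(2k+1)]
The series telescopes:
= (1/2)[1/35 - 1/147]
= 8/735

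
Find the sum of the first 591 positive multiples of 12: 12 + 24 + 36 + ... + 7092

Factor out 12: = 12(1 + 2 + ... + 591) = 12 × n(n+1)/2
= 12 × 591×592/2
= 12 × 174936
= 2099232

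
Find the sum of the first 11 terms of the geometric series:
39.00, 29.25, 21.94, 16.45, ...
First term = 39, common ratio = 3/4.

Sₙ = a(1 - rⁿ) / (1 - r)
S_11 = 39(1 - (3/4)^11) / (1 - (3/4))
S_11 = 39(1 - (177147/4194304)) / (1/4)
S_11 = 156669123/1048576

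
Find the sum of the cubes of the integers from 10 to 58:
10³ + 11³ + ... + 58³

Use ∑_{k=1}^{n} k³ = [n(n+1)/2]², then subtract the first 9 terms.
∑_{k=1}^{58} k³ = [58×59/2]² = 1711² = 2927521
∑_{k=1}^{9} k³ = [9×10/2]² = 45² = 2025
∑_{k=10}^{58} k³ = 2927521 - 2025 = 2925496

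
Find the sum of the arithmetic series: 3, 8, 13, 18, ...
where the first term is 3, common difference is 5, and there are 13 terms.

Sₙ = n/2 × (first + last)
Last term = a + (n-1)d = 3 + (13-1)×5 = 63
S_13 = 13/2 × (3 + 63)
S_13 = 13/2 × 66 = 429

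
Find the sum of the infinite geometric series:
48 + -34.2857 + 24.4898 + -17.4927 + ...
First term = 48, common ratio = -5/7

For |r| < 1, S = a / (1 - r)
S = 48 / (1 - (-5/7))
S = 48 / (12/7)
S = 28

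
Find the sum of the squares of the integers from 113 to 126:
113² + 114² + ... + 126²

Use ∑_{k=1}^{n} k² = n(n+1)(2n+1)/6, then subtract the first 112 terms.
∑_{k=1}^{126} k² = 126×127×253/6 = 674751
∑_{k=1}^{112} k² = 112×113×225/6 = 474600
∑_{k=113}^{126} k² = 674751 - 474600 = 200151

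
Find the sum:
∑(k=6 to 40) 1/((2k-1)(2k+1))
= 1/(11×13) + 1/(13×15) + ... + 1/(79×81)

Partial fractions: 1/((2k-1)(2k+1)) = (1/2)[1/(2k-1) - 1/(2k+1)]
The series telescopes:
= (1/2)[1/11 - 1/81]
= 35/891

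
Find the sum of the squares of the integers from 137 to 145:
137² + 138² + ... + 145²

Use ∑_{k=1}^{n} k² = n(n+1)(2n+1)/6, then subtract the first 136 terms.
∑_{k=1}^{145} k² = 145×146×291/6 = 1026745
∑_{k=1}^{136} k² = 136×137×273/6 = 847756
∑_{k=137}^{145} k² = 1026745 - 847756 = 178989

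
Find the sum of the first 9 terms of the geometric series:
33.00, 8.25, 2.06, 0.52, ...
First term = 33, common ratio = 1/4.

Sₙ = a(1 - rⁿ) / (1 - r)
S_9 = 33(1 - (1/4)^9) / (1 - (1/4))
S_9 = 33(1 - (1/262144)) / (3/4)
S_9 = 2883573/65536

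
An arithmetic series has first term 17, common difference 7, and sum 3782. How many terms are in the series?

Using S = n/2 × [2a + (n-1)d]
3782 = n/2 × [2(17) + (n-1)(7)]
3782 = n/2 × [34 + 7n - 7]
7564 = n × [27 + 7n]
7n² + (27)n - 7564 = 0
Discriminant: Δ = (27)² - 4(7)(-7564) = 729 + 211792 = 212521
√Δ = 461
n = [-(27) + √Δ] / (2·7) = (-27 + 461) / 14 = 434 / 14 = 31
(The negative root is discarded since n must be a positive integer.)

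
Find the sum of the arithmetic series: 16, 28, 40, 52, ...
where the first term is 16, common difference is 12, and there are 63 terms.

Sₙ = n/2 × (first + last)
Last term = a + (n-1)d = 16 + (63-1)×12 = 760
S_63 = 63/2 × (16 + 760)
S_63 = 63/2 × 776 = 24444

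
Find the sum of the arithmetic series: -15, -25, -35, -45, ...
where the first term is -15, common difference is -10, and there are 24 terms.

Sₙ = n/2 × (first + last)
Last term = a + (n-1)d = -15 + (24-1)×(-10) = -245
S_24 = 24/2 × (-15 + (-245))
S_24 = 24/2 × (-260) = -3120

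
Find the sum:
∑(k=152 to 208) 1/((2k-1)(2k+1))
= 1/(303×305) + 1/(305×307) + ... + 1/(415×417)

Partial fractions: 1/((2k-1)(2k+1)) = (1/2)[1/(2k-1) - 1/(2k+1)]
The series telescopes:
= (1/2)[1/303 - 1/417]
= 19/42117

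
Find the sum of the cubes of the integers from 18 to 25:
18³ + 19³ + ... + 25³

Use ∑_{k=1}^{n} k³ = [n(n+1)/2]², then subtract the first 17 terms.
∑_{k=1}^{25} k³ = [25×26/2]² = 325² = 105625
∑_{k=1}^{17} k³ = [17×18/2]² = 153² = 23409
∑_{k=18}^{25} k³ = 105625 - 23409 = 82216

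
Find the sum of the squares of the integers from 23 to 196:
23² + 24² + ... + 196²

Use ∑_{k=1}^{n} k² = n(n+1)(2n+1)/6, then subtract the first 22 terms.
∑_{k=1}^{196} k² = 196×197×393/6 = 2529086
∑_{k=1}^{22} k² = 22×23×45/6 = 3795
∑_{k=23}^{196} k² = 2529086 - 3795 = 2525291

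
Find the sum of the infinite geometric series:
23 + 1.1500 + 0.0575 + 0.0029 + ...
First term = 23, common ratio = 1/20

For |r| < 1, S = a / (1 - r)
S = 23 / (1 - (1/20))
S = 23 / (19/20)
S = 460/19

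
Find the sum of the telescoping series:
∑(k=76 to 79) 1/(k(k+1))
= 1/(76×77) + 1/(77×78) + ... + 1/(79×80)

Partial fractions: 1/(k(k+1)) = 1/k - 1/(k+1)
The series telescopes:
= (1/76 - 1/77) + (1/77 - 1/78) + ... + (1/79 - 1/80)
= 1/76 - 1/80
= 1/1520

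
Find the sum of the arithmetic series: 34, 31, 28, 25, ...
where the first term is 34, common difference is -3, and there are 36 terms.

Sₙ = n/2 × (first + last)
Last term = a + (n-1)d = 34 + (36-1)×(-3) = -71
S_36 = 36/2 × (34 + (-71))
S_36 = 36/2 × (-37) = -666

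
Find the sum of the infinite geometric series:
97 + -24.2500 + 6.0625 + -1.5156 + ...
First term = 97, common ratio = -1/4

For |r| < 1, S = a / (1 - r)
S = 97 / (1 - (-1/4))
S = 97 / (5/4)
S = 388/5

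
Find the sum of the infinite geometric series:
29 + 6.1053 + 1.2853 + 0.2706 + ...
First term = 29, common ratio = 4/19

For |r| < 1, S = a / (1 - r)
S = 29 / (1 - (4/19))
S = 29 / (15/19)
S = 551/15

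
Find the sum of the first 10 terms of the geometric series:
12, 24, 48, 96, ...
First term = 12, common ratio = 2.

Sₙ = a(1 - rⁿ) / (1 - r)
S_10 = 12(1 - 2^10) / (1 - 2)
S_10 = 12(1 - 1024) / (-1)
S_10 = 12276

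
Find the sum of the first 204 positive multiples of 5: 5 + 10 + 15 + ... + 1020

Factor out 5: = 5(1 + 2 + ... + 204) = 5 × n(n+1)/2
= 5 × 204×205/2
= 5 × 20910
= 104550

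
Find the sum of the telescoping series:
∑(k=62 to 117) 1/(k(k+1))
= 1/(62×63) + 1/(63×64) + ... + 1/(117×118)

Partial fractions: 1/(k(k+1)) = 1/k - 1/(k+1)
The series telescopes:
= (1/62 - 1/63) + (1/63 - 1/64) + ... + (1/117 - 1/118)
= 1/62 - 1/118
= 14/1829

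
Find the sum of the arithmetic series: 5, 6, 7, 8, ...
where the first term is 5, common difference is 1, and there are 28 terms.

Sₙ = n/2 × (first + last)
Last term = a + (n-1)d = 5 + (28-1)×1 = 32
S_28 = 28/2 × (5 + 32)
S_28 = 28/2 × 37 = 518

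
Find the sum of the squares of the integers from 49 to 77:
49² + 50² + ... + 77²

Use ∑_{k=1}^{n} k² = n(n+1)(2n+1)/6, then subtract the first 48 terms.
∑_{k=1}^{77} k² = 77×78×155/6 = 155155
∑_{k=1}^{48} k² = 48×49×97/6 = 38024
∑_{k=49}^{77} k² = 155155 - 38024 = 117131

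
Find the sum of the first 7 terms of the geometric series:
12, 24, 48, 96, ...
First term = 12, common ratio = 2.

Sₙ = a(1 - rⁿ) / (1 - r)
S_7 = 12(1 - 2^7) / (1 - 2)
S_7 = 12(1 - 128) / (-1)
S_7 = 1524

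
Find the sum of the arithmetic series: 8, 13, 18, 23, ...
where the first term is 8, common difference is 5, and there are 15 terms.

Sₙ = n/2 × (first + last)
Last term = a + (n-1)d = 8 + (15-1)×5 = 78
S_15 = 15/2 × (8 + 78)
S_15 = 15/2 × 86 = 645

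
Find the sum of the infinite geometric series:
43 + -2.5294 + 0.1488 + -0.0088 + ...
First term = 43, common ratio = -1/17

For |r| < 1, S = a / (1 - r)
S = 43 / (1 - (-1/17))
S = 43 / (18/17)
S = 731/18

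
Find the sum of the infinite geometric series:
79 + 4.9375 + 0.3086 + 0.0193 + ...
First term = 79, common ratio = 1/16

For |r| < 1, S = a / (1 - r)
S = 79 / (1 - (1/16))
S = 79 / (15/16)
S = 1264/15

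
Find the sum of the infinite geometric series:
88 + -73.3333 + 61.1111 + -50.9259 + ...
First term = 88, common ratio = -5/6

For |r| < 1, S = a / (1 - r)
S = 88 / (1 - (-5/6))
S = 88 / (11/6)
S = 48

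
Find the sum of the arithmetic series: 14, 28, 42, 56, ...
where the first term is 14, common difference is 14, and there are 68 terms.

Sₙ = n/2 × (first + last)
Last term = a + (n-1)d = 14 + (68-1)×14 = 952
S_68 = 68/2 × (14 + 952)
S_68 = 68/2 × 966 = 32844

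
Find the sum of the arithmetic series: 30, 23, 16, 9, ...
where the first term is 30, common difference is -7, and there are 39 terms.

Sₙ = n/2 × (first + last)
Last term = a + (n-1)d = 30 + (39-1)×(-7) = -236
S_39 = 39/2 × (30 + (-236))
S_39 = 39/2 × (-206) = -4017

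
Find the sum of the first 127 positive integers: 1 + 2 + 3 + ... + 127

Formula: ∑k = n(n+1)/2
= 127×128/2
= 16256/2
= 8128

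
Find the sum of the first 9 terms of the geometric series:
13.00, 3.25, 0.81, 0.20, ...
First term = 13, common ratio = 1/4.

Sₙ = a(1 - rⁿ) / (1 - r)
S_9 = 13(1 - (1/4)^9) / (1 - (1/4))
S_9 = 13(1 - (1/262144)) / (3/4)
S_9 = 1135953/65536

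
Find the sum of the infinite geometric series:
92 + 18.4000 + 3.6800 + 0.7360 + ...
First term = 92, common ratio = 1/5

For |r| < 1, S = a / (1 - r)
S = 92 / (1 - (1/5))
S = 92 / (4/5)
S = 115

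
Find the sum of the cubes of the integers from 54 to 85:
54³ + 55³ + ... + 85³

Use ∑_{k=1}^{n} k³ = [n(n+1)/2]², then subtract the first 53 terms.
∑_{k=1}^{85} k³ = [85×86/2]² = 3655² = 13359025
∑_{k=1}^{53} k³ = [53×54/2]² = 1431² = 2047761
∑_{k=54}^{85} k³ = 13359025 - 2047761 = 11311264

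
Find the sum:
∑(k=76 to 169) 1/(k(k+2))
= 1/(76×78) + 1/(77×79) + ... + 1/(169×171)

Partial fractions: 1/(k(k+2)) = (1/2)[1/k - 1/(k+2)]
Telescoping leaves the first two and last two terms:
= (1/2)[1/76 + 1/77 - 1/170 - 1/171]
= 64531/8953560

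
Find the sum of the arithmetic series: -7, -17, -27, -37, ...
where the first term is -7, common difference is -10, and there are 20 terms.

Sₙ = n/2 × (first + last)
Last term = a + (n-1)d = -7 + (20-1)×(-10) = -197
S_20 = 20/2 × (-7 + (-197))
S_20 = 20/2 × (-204) = -2040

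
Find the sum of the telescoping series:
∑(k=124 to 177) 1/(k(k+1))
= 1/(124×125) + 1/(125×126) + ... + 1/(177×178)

Partial fractions: 1/(k(k+1)) = 1/k - 1/(k+1)
The series telescopes:
= (1/124 - 1/125) + (1/125 - 1/126) + ... + (1/177 - 1/178)
= 1/124 - 1/178
= 27/11036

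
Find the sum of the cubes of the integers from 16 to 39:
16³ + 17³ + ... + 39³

Use ∑_{k=1}^{n} k³ = [n(n+1)/2]², then subtract the first 15 terms.
∑_{k=1}^{39} k³ = [39×40/2]² = 780² = 608400
∑_{k=1}^{15} k³ = [15×16/2]² = 120² = 14400
∑_{k=16}^{39} k³ = 608400 - 14400 = 594000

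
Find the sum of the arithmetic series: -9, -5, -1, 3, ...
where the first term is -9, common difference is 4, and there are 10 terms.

Sₙ = n/2 × (first + last)
Last term = a + (n-1)d = -9 + (10-1)×4 = 27
S_10 = 10/2 × (-9 + 27)
S_10 = 10/2 × 18 = 90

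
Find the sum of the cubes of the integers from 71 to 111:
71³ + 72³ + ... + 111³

Use ∑_{k=1}^{n} k³ = [n(n+1)/2]², then subtract the first 70 terms.
∑_{k=1}^{111} k³ = [111×112/2]² = 6216² = 38638656
∑_{k=1}^{70} k³ = [70×71/2]² = 2485² = 6175225
∑_{k=71}^{111} k³ = 38638656 - 6175225 = 32463431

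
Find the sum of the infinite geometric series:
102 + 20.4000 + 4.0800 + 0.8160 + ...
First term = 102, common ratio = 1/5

For |r| < 1, S = a / (1 - r)
S = 102 / (1 - (1/5))
S = 102 / (4/5)
S = 255/2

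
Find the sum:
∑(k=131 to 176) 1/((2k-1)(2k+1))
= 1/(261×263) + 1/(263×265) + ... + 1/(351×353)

Partial fractions: 1/((2k-1)(2k+1)) = (1/2)[1/(2k-1) - 1/(2k+1)]
The series telescopes:
= (1/2)[1/261 - 1/353]
= 46/92133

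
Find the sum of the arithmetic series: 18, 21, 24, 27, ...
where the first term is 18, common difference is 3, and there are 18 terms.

Sₙ = n/2 × (first + last)
Last term = a + (n-1)d = 18 + (18-1)×3 = 69
S_18 = 18/2 × (18 + 69)
S_18 = 18/2 × 87 = 783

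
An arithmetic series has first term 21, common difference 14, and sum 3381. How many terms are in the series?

Using S = n/2 × [2a + (n-1)d]
3381 = n/2 × [2(21) + (n-1)(14)]
3381 = n/2 × [42 + 14n - 14]
6762 = n × [28 + 14n]
14n² + (28)n - 6762 = 0
Discriminant: Δ = (28)² - 4(14)(-6762) = 784 + 378672 = 379456
√Δ = 616
n = [-(28) + √Δ] / (2·14) = (-28 + 616) / 28 = 588 / 28 = 21
(The negative root is discarded since n must be a positive integer.)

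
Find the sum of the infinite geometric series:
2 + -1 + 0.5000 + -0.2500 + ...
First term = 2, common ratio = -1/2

For |r| < 1, S = a / (1 - r)
S = 2 / (1 - (-1/2))
S = 2 / (3/2)
S = 4/3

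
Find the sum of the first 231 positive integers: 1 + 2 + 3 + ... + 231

Formula: ∑k = n(n+1)/2
= 231×232/2
= 53592/2
= 26796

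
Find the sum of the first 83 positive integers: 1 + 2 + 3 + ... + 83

Formula: ∑k = n(n+1)/2
= 83×84/2
= 6972/2
= 3486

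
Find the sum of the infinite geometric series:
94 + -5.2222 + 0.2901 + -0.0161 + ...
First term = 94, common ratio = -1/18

For |r| < 1, S = a / (1 - r)
S = 94 / (1 - (-1/18))
S = 94 / (19/18)
S = 1692/19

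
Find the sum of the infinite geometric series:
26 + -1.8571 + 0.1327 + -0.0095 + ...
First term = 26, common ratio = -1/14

For |r| < 1, S = a / (1 - r)
S = 26 / (1 - (-1/14))
S = 26 / (15/14)
S = 364/15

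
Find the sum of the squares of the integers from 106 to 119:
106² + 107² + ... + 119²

Use ∑_{k=1}^{n} k² = n(n+1)(2n+1)/6, then subtract the first 105 terms.
∑_{k=1}^{119} k² = 119×120×239/6 = 568820
∑_{k=1}^{105} k² = 105×106×211/6 = 391405
∑_{k=106}^{119} k² = 568820 - 391405 = 177415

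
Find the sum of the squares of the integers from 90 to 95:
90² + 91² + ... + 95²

Use ∑_{k=1}^{n} k² = n(n+1)(2n+1)/6, then subtract the first 89 terms.
∑_{k=1}^{95} k² = 95×96×191/6 = 290320
∑_{k=1}^{89} k² = 89×90×179/6 = 238965
∑_{k=90}^{95} k² = 290320 - 238965 = 51355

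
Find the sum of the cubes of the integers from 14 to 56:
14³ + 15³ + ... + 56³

Use ∑_{k=1}^{n} k³ = [n(n+1)/2]², then subtract the first 13 terms.
∑_{k=1}^{56} k³ = [56×57/2]² = 1596² = 2547216
∑_{k=1}^{13} k³ = [13×14/2]² = 91² = 8281
∑_{k=14}^{56} k³ = 2547216 - 8281 = 2538935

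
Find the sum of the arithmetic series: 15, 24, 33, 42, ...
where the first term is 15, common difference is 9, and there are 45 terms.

Sₙ = n/2 × (first + last)
Last term = a + (n-1)d = 15 + (45-1)×9 = 411
S_45 = 45/2 × (15 + 411)
S_45 = 45/2 × 426 = 9585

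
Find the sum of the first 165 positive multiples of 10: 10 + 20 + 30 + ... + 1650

Factor out 10: = 10(1 + 2 + ... + 165) = 10 × n(n+1)/2
= 10 × 165×166/2
= 10 × 13695
= 136950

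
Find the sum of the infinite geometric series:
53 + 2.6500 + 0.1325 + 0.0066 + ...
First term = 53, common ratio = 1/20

For |r| < 1, S = a / (1 - r)
S = 53 / (1 - (1/20))
S = 53 / (19/20)
S = 1060/19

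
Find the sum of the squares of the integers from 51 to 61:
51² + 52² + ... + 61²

Use ∑_{k=1}^{n} k² = n(n+1)(2n+1)/6, then subtract the first 50 terms.
∑_{k=1}^{61} k² = 61×62×123/6 = 77531
∑_{k=1}^{50} k² = 50×51×101/6 = 42925
∑_{k=51}^{61} k² = 77531 - 42925 = 34606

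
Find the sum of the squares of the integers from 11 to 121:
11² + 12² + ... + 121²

Use ∑_{k=1}^{n} k² = n(n+1)(2n+1)/6, then subtract the first 10 terms.
∑_{k=1}^{121} k² = 121×122×243/6 = 597861
∑_{k=1}^{10} k² = 10×11×21/6 = 385
∑_{k=11}^{121} k² = 597861 - 385 = 597476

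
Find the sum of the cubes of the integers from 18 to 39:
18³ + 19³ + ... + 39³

Use ∑_{k=1}^{n} k³ = [n(n+1)/2]², then subtract the first 17 terms.
∑_{k=1}^{39} k³ = [39×40/2]² = 780² = 608400
∑_{k=1}^{17} k³ = [17×18/2]² = 153² = 23409
∑_{k=18}^{39} k³ = 608400 - 23409 = 584991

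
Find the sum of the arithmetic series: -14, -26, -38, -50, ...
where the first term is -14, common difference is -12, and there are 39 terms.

Sₙ = n/2 × (first + last)
Last term = a + (n-1)d = -14 + (39-1)×(-12) = -470
S_39 = 39/2 × (-14 + (-470))
S_39 = 39/2 × (-484) = -9438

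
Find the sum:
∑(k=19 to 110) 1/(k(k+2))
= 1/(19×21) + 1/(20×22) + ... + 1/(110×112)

Partial fractions: 1/(k(k+2)) = (1/2)[1/k - 1/(k+2)]
Telescoping leaves the first two and last two terms:
= (1/2)[1/19 + 1/20 - 1/111 - 1/112]
= 100027/2362080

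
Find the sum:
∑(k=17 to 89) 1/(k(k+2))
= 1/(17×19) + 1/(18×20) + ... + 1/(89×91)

Partial fractions: 1/(k(k+2)) = (1/2)[1/k - 1/(k+2)]
Telescoping leaves the first two and last two terms:
= (1/2)[1/17 + 1/18 - 1/90 - 1/91]
= 3212/69615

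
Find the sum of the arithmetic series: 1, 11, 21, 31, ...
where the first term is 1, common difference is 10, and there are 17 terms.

Sₙ = n/2 × (first + last)
Last term = a + (n-1)d = 1 + (17-1)×10 = 161
S_17 = 17/2 × (1 + 161)
S_17 = 17/2 × 162 = 1377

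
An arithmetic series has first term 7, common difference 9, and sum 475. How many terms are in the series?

Using S = n/2 × [2a + (n-1)d]
475 = n/2 × [2(7) + (n-1)(9)]
475 = n/2 × [14 + 9n - 9]
950 = n × [5 + 9n]
9n² + (5)n - 950 = 0
Discriminant: Δ = (5)² - 4(9)(-950) = 25 + 34200 = 34225
√Δ = 185
n = [-(5) + √Δ] / (2·9) = (-5 + 185) / 18 = 180 / 18 = 10
(The negative root is discarded since n must be a positive integer.)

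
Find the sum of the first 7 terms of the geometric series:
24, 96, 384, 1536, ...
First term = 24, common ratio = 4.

Sₙ = a(1 - rⁿ) / (1 - r)
S_7 = 24(1 - 4^7) / (1 - 4)
S_7 = 24(1 - 16384) / (-3)
S_7 = 131064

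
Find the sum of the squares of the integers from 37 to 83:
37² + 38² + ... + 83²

Use ∑_{k=1}^{n} k² = n(n+1)(2n+1)/6, then subtract the first 36 terms.
∑_{k=1}^{83} k² = 83×84×167/6 = 194054
∑_{k=1}^{36} k² = 36×37×73/6 = 16206
∑_{k=37}^{83} k² = 194054 - 16206 = 177848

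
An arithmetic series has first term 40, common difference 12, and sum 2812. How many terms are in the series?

Using S = n/2 × [2a + (n-1)d]
2812 = n/2 × [2(40) + (n-1)(12)]
2812 = n/2 × [80 + 12n - 12]
5624 = n × [68 + 12n]
12n² + (68)n - 5624 = 0
Discriminant: Δ = (68)² - 4(12)(-5624) = 4624 + 269952 = 274576
√Δ = 524
n = [-(68) + √Δ] / (2·12) = (-68 + 524) / 24 = 456 / 24 = 19
(The negative root is discarded since n must be a positive integer.)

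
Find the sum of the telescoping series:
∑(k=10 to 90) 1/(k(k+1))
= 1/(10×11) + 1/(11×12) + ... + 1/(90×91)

Partial fractions: 1/(k(k+1)) = 1/k - 1/(k+1)
The series telescopes:
= (1/10 - 1/11) + (1/11 - 1/12) + ... + (1/90 - 1/91)
= 1/10 - 1/91
= 81/910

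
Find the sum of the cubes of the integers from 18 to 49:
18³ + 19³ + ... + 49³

Use ∑_{k=1}^{n} k³ = [n(n+1)/2]², then subtract the first 17 terms.
∑_{k=1}^{49} k³ = [49×50/2]² = 1225² = 1500625
∑_{k=1}^{17} k³ = [17×18/2]² = 153² = 23409
∑_{k=18}^{49} k³ = 1500625 - 23409 = 1477216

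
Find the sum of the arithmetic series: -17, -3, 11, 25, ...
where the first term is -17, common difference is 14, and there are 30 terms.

Sₙ = n/2 × (first + last)
Last term = a + (n-1)d = -17 + (30-1)×14 = 389
S_30 = 30/2 × (-17 + 389)
S_30 = 30/2 × 372 = 5580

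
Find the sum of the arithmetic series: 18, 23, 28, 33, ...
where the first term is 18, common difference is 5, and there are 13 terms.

Sₙ = n/2 × (first + last)
Last term = a + (n-1)d = 18 + (13-1)×5 = 78
S_13 = 13/2 × (18 + 78)
S_13 = 13/2 × 96 = 624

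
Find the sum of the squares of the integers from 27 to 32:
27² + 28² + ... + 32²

Use ∑_{k=1}^{n} k² = n(n+1)(2n+1)/6, then subtract the first 26 terms.
∑_{k=1}^{32} k² = 32×33×65/6 = 11440
∑_{k=1}^{26} k² = 26×27×53/6 = 6201
∑_{k=27}^{32} k² = 11440 - 6201 = 5239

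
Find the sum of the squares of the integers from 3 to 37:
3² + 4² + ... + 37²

Use ∑_{k=1}^{n} k² = n(n+1)(2n+1)/6, then subtract the first 2 terms.
∑_{k=1}^{37} k² = 37×38×75/6 = 17575
∑_{k=1}^{2} k² = 2×3×5/6 = 5
∑_{k=3}^{37} k² = 17575 - 5 = 17570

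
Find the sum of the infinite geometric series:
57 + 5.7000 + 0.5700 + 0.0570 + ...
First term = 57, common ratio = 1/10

For |r| < 1, S = a / (1 - r)
S = 57 / (1 - (1/10))
S = 57 / (9/10)
S = 190/3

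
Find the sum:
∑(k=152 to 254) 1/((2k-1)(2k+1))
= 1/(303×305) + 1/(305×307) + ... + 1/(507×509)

Partial fractions: 1/((2k-1)(2k+1)) = (1/2)[1/(2k-1) - 1/(2k+1)]
The series telescopes:
= (1/2)[1/303 - 1/509]
= 103/154227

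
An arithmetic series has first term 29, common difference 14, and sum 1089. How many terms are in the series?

Using S = n/2 × [2a + (n-1)d]
1089 = n/2 × [2(29) + (n-1)(14)]
1089 = n/2 × [58 + 14n - 14]
2178 = n × [44 + 14n]
14n² + (44)n - 2178 = 0
Discriminant: Δ = (44)² - 4(14)(-2178) = 1936 + 121968 = 123904
√Δ = 352
n = [-(44) + √Δ] / (2·14) = (-44 + 352) / 28 = 308 / 28 = 11
(The negative root is discarded since n must be a positive integer.)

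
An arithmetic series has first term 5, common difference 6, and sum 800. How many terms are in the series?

Using S = n/2 × [2a + (n-1)d]
800 = n/2 × [2(5) + (n-1)(6)]
800 = n/2 × [10 + 6n - 6]
1600 = n × [4 + 6n]
6n² + (4)n - 1600 = 0
Discriminant: Δ = (4)² - 4(6)(-1600) = 16 + 38400 = 38416
√Δ = 196
n = [-(4) + √Δ] / (2·6) = (-4 + 196) / 12 = 192 / 12 = 16
(The negative root is discarded since n must be a positive integer.)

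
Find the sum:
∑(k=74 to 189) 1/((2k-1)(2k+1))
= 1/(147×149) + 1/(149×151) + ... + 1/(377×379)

Partial fractions: 1/((2k-1)(2k+1)) = (1/2)[1/(2k-1) - 1/(2k+1)]
The series telescopes:
= (1/2)[1/147 - 1/379]
= 116/55713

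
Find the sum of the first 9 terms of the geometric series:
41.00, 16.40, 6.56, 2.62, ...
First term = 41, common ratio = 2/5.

Sₙ = a(1 - rⁿ) / (1 - r)
S_9 = 41(1 - (2/5)^9) / (1 - (2/5))
S_9 = 41(1 - (512/1953125)) / (3/5)
S_9 = 26685711/390625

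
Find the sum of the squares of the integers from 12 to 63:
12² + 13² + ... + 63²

Use ∑_{k=1}^{n} k² = n(n+1)(2n+1)/6, then subtract the first 11 terms.
∑_{k=1}^{63} k² = 63×64×127/6 = 85344
∑_{k=1}^{11} k² = 11×12×23/6 = 506
∑_{k=12}^{63} k² = 85344 - 506 = 84838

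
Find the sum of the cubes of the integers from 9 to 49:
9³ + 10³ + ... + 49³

Use ∑_{k=1}^{n} k³ = [n(n+1)/2]², then subtract the first 8 terms.
∑_{k=1}^{49} k³ = [49×50/2]² = 1225² = 1500625
∑_{k=1}^{8} k³ = [8×9/2]² = 36² = 1296
∑_{k=9}^{49} k³ = 1500625 - 1296 = 1499329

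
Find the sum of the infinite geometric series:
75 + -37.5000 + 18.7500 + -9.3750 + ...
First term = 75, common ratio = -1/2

For |r| < 1, S = a / (1 - r)
S = 75 / (1 - (-1/2))
S = 75 / (3/2)
S = 50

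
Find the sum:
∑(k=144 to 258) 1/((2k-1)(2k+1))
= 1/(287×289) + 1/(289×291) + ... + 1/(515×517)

Partial fractions: 1/((2k-1)(2k+1)) = (1/2)[1/(2k-1) - 1/(2k+1)]
The series telescopes:
= (1/2)[1/287 - 1/517]
= 115/148379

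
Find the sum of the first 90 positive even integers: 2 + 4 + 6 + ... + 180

Sum of first n even numbers = n(n+1)
= 90×91
= 8190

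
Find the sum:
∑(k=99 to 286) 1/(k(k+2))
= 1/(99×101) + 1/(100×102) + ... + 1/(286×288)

Partial fractions: 1/(k(k+2)) = (1/2)[1/k - 1/(k+2)]
Telescoping leaves the first two and last two terms:
= (1/2)[1/99 + 1/100 - 1/287 - 1/288]
= 99593/15153600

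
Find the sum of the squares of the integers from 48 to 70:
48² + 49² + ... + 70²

Use ∑_{k=1}^{n} k² = n(n+1)(2n+1)/6, then subtract the first 47 terms.
∑_{k=1}^{70} k² = 70×71×141/6 = 116795
∑_{k=1}^{47} k² = 47×48×95/6 = 35720
∑_{k=48}^{70} k² = 116795 - 35720 = 81075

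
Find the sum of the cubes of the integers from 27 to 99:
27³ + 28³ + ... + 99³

Use ∑_{k=1}^{n} k³ = [n(n+1)/2]², then subtract the first 26 terms.
∑_{k=1}^{99} k³ = [99×100/2]² = 4950² = 24502500
∑_{k=1}^{26} k³ = [26×27/2]² = 351² = 123201
∑_{k=27}^{99} k³ = 24502500 - 123201 = 24379299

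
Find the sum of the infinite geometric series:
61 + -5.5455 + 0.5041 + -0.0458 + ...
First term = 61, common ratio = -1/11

For |r| < 1, S = a / (1 - r)
S = 61 / (1 - (-1/11))
S = 61 / (12/11)
S = 671/12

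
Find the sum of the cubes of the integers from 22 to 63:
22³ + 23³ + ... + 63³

Use ∑_{k=1}^{n} k³ = [n(n+1)/2]², then subtract the first 21 terms.
∑_{k=1}^{63} k³ = [63×64/2]² = 2016² = 4064256
∑_{k=1}^{21} k³ = [21×22/2]² = 231² = 53361
∑_{k=22}^{63} k³ = 4064256 - 53361 = 4010895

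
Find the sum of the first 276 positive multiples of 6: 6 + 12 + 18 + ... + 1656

Factor out 6: = 6(1 + 2 + ... + 276) = 6 × n(n+1)/2
= 6 × 276×277/2
= 6 × 38226
= 229356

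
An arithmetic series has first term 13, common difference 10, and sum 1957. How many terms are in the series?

Using S = n/2 × [2a + (n-1)d]
1957 = n/2 × [2(13) + (n-1)(10)]
1957 = n/2 × [26 + 10n - 10]
3914 = n × [16 + 10n]
10n² + (16)n - 3914 = 0
Discriminant: Δ = (16)² - 4(10)(-3914) = 256 + 156560 = 156816
√Δ = 396
n = [-(16) + √Δ] / (2·10) = (-16 + 396) / 20 = 380 / 20 = 19
(The negative root is discarded since n must be a positive integer.)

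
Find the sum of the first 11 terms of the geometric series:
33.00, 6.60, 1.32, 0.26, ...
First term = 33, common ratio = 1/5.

Sₙ = a(1 - rⁿ) / (1 - r)
S_11 = 33(1 - (1/5)^11) / (1 - (1/5))
S_11 = 33(1 - (1/48828125)) / (4/5)
S_11 = 402832023/9765625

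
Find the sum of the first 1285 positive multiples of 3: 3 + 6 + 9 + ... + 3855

Factor out 3: = 3(1 + 2 + ... + 1285) = 3 × n(n+1)/2
= 3 × 1285×1286/2
= 3 × 826255
= 2478765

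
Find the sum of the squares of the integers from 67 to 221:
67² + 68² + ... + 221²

Use ∑_{k=1}^{n} k² = n(n+1)(2n+1)/6, then subtract the first 66 terms.
∑_{k=1}^{221} k² = 221×222×443/6 = 3622411
∑_{k=1}^{66} k² = 66×67×133/6 = 98021
∑_{k=67}^{221} k² = 3622411 - 98021 = 3524390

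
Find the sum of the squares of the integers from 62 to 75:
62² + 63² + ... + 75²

Use ∑_{k=1}^{n} k² = n(n+1)(2n+1)/6, then subtract the first 61 terms.
∑_{k=1}^{75} k² = 75×76×151/6 = 143450
∑_{k=1}^{61} k² = 61×62×123/6 = 77531
∑_{k=62}^{75} k² = 143450 - 77531 = 65919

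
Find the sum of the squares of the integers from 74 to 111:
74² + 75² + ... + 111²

Use ∑_{k=1}^{n} k² = n(n+1)(2n+1)/6, then subtract the first 73 terms.
∑_{k=1}^{111} k² = 111×112×223/6 = 462056
∑_{k=1}^{73} k² = 73×74×147/6 = 132349
∑_{k=74}^{111} k² = 462056 - 132349 = 329707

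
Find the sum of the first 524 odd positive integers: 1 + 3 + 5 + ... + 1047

Sum of first n odd numbers = n²
= 524²
= 274576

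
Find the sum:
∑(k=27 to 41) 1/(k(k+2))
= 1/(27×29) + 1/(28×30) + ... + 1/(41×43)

Partial fractions: 1/(k(k+2)) = (1/2)[1/k - 1/(k+2)]
Telescoping leaves the first two and last two terms:
= (1/2)[1/27 + 1/28 - 1/42 - 1/43]
= 835/65016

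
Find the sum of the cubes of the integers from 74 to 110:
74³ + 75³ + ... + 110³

Use ∑_{k=1}^{n} k³ = [n(n+1)/2]², then subtract the first 73 terms.
∑_{k=1}^{110} k³ = [110×111/2]² = 6105² = 37271025
∑_{k=1}^{73} k³ = [73×74/2]² = 2701² = 7295401
∑_{k=74}^{110} k³ = 37271025 - 7295401 = 29975624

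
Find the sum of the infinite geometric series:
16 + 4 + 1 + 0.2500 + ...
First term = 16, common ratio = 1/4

For |r| < 1, S = a / (1 - r)
S = 16 / (1 - (1/4))
S = 16 / (3/4)
S = 64/3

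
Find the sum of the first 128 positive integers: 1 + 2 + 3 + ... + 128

Formula: ∑k = n(n+1)/2
= 128×129/2
= 16512/2
= 8256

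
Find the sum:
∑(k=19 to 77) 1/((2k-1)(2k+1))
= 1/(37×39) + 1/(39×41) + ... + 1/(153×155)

Partial fractions: 1/((2k-1)(2k+1)) = (1/2)[1/(2k-1) - 1/(2k+1)]
The series telescopes:
= (1/2)[1/37 - 1/155]
= 59/5735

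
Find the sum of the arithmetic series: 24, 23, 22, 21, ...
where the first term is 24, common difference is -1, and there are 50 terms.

Sₙ = n/2 × (first + last)
Last term = a + (n-1)d = 24 + (50-1)×(-1) = -25
S_50 = 50/2 × (24 + (-25))
S_50 = 50/2 × (-1) = -25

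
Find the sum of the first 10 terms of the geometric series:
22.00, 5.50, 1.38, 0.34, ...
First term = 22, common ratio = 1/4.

Sₙ = a(1 - rⁿ) / (1 - r)
S_10 = 22(1 - (1/4)^10) / (1 - (1/4))
S_10 = 22(1 - (1/1048576)) / (3/4)
S_10 = 3844775/131072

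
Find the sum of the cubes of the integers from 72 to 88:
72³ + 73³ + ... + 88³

Use ∑_{k=1}^{n} k³ = [n(n+1)/2]², then subtract the first 71 terms.
∑_{k=1}^{88} k³ = [88×89/2]² = 3916² = 15335056
∑_{k=1}^{71} k³ = [71×72/2]² = 2556² = 6533136
∑_{k=72}^{88} k³ = 15335056 - 6533136 = 8801920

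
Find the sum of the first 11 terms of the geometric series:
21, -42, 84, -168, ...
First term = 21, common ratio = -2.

Sₙ = a(1 - rⁿ) / (1 - r)
S_11 = 21(1 - (-2)^11) / (1 - (-2))
S_11 = 21(1 - (-2048)) / (3)
S_11 = 14343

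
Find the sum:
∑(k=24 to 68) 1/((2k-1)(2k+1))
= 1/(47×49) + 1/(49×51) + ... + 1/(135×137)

Partial fractions: 1/((2k-1)(2k+1)) = (1/2)[1/(2k-1) - 1/(2k+1)]
The series telescopes:
= (1/2)[1/47 - 1/137]
= 45/6439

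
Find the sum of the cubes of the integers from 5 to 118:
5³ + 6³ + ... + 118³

Use ∑_{k=1}^{n} k³ = [n(n+1)/2]², then subtract the first 4 terms.
∑_{k=1}^{118} k³ = [118×119/2]² = 7021² = 49294441
∑_{k=1}^{4} k³ = [4×5/2]² = 10² = 100
∑_{k=5}^{118} k³ = 49294441 - 100 = 49294341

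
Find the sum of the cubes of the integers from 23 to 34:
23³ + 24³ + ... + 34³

Use ∑_{k=1}^{n} k³ = [n(n+1)/2]², then subtract the first 22 terms.
∑_{k=1}^{34} k³ = [34×35/2]² = 595² = 354025
∑_{k=1}^{22} k³ = [22×23/2]² = 253² = 64009
∑_{k=23}^{34} k³ = 354025 - 64009 = 290016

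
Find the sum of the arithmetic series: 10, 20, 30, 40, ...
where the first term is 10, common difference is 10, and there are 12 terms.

Sₙ = n/2 × (first + last)
Last term = a + (n-1)d = 10 + (12-1)×10 = 120
S_12 = 12/2 × (10 + 120)
S_12 = 12/2 × 130 = 780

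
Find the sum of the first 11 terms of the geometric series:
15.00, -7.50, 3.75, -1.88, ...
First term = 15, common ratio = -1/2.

Sₙ = a(1 - rⁿ) / (1 - r)
S_11 = 15(1 - (-1/2)^11) / (1 - (-1/2))
S_11 = 15(1 - (-1/2048)) / (3/2)
S_11 = 10245/1024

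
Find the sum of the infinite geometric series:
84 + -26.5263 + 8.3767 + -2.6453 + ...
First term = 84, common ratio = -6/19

For |r| < 1, S = a / (1 - r)
S = 84 / (1 - (-6/19))
S = 84 / (25/19)
S = 1596/25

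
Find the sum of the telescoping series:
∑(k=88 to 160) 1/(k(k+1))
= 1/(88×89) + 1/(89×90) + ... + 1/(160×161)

Partial fractions: 1/(k(k+1)) = 1/k - 1/(k+1)
The series telescopes:
= (1/88 - 1/89) + (1/89 - 1/90) + ... + (1/160 - 1/161)
= 1/88 - 1/161
= 73/14168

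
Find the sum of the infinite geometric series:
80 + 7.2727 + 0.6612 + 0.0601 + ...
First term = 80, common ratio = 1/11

For |r| < 1, S = a / (1 - r)
S = 80 / (1 - (1/11))
S = 80 / (10/11)
S = 88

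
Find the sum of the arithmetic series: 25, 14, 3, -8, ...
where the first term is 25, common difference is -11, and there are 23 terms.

Sₙ = n/2 × (first + last)
Last term = a + (n-1)d = 25 + (23-1)×(-11) = -217
S_23 = 23/2 × (25 + (-217))
S_23 = 23/2 × (-192) = -2208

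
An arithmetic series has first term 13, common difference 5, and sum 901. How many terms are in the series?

Using S = n/2 × [2a + (n-1)d]
901 = n/2 × [2(13) + (n-1)(5)]
901 = n/2 × [26 + 5n - 5]
1802 = n × [21 + 5n]
5n² + (21)n - 1802 = 0
Discriminant: Δ = (21)² - 4(5)(-1802) = 441 + 36040 = 36481
√Δ = 191
n = [-(21) + √Δ] / (2·5) = (-21 + 191) / 10 = 170 / 10 = 17
(The negative root is discarded since n must be a positive integer.)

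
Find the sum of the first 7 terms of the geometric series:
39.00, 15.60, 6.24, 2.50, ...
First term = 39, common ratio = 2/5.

Sₙ = a(1 - rⁿ) / (1 - r)
S_7 = 39(1 - (2/5)^7) / (1 - (2/5))
S_7 = 39(1 - (128/78125)) / (3/5)
S_7 = 1013961/15625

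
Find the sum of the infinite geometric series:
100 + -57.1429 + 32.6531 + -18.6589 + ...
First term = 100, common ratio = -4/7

For |r| < 1, S = a / (1 - r)
S = 100 / (1 - (-4/7))
S = 100 / (11/7)
S = 700/11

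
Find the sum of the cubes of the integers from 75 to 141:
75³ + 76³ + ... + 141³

Use ∑_{k=1}^{n} k³ = [n(n+1)/2]², then subtract the first 74 terms.
∑_{k=1}^{141} k³ = [141×142/2]² = 10011² = 100220121
∑_{k=1}^{74} k³ = [74×75/2]² = 2775² = 7700625
∑_{k=75}^{141} k³ = 100220121 - 7700625 = 92519496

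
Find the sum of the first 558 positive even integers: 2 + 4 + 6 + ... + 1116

Sum of first n even numbers = n(n+1)
= 558×559
= 311922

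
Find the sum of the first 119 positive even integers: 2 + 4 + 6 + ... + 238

Sum of first n even numbers = n(n+1)
= 119×120
= 14280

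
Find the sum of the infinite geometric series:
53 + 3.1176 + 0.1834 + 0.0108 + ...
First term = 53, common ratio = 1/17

For |r| < 1, S = a / (1 - r)
S = 53 / (1 - (1/17))
S = 53 / (16/17)
S = 901/16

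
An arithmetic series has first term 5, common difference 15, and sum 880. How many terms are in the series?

Using S = n/2 × [2a + (n-1)d]
880 = n/2 × [2(5) + (n-1)(15)]
880 = n/2 × [10 + 15n - 15]
1760 = n × [-5 + 15n]
15n² + (-5)n - 1760 = 0
Discriminant: Δ = (-5)² - 4(15)(-1760) = 25 + 105600 = 105625
√Δ = 325
n = [-(-5) + √Δ] / (2·15) = (5 + 325) / 30 = 330 / 30 = 11
(The negative root is discarded since n must be a positive integer.)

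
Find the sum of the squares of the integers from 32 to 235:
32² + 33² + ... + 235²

Use ∑_{k=1}^{n} k² = n(n+1)(2n+1)/6, then subtract the first 31 terms.
∑_{k=1}^{235} k² = 235×236×471/6 = 4353610
∑_{k=1}^{31} k² = 31×32×63/6 = 10416
∑_{k=32}^{235} k² = 4353610 - 10416 = 4343194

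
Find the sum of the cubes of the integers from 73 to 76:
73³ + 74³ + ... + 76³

Use ∑_{k=1}^{n} k³ = [n(n+1)/2]², then subtract the first 72 terms.
∑_{k=1}^{76} k³ = [76×77/2]² = 2926² = 8561476
∑_{k=1}^{72} k³ = [72×73/2]² = 2628² = 6906384
∑_{k=73}^{76} k³ = 8561476 - 6906384 = 1655092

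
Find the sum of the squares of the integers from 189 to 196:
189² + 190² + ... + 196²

Use ∑_{k=1}^{n} k² = n(n+1)(2n+1)/6, then subtract the first 188 terms.
∑_{k=1}^{196} k² = 196×197×393/6 = 2529086
∑_{k=1}^{188} k² = 188×189×377/6 = 2232594
∑_{k=189}^{196} k² = 2529086 - 2232594 = 296492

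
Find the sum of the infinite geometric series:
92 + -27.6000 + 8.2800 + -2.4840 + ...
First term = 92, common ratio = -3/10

For |r| < 1, S = a / (1 - r)
S = 92 / (1 - (-3/10))
S = 92 / (13/10)
S = 920/13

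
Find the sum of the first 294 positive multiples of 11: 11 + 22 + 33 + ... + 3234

Factor out 11: = 11(1 + 2 + ... + 294) = 11 × n(n+1)/2
= 11 × 294×295/2
= 11 × 43365
= 477015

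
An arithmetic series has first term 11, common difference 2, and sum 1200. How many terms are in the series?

Using S = n/2 × [2a + (n-1)d]
1200 = n/2 × [2(11) + (n-1)(2)]
1200 = n/2 × [22 + 2n - 2]
2400 = n × [20 + 2n]
2n² + (20)n - 2400 = 0
Discriminant: Δ = (20)² - 4(2)(-2400) = 400 + 19200 = 19600
√Δ = 140
n = [-(20) + √Δ] / (2·2) = (-20 + 140) / 4 = 120 / 4 = 30
(The negative root is discarded since n must be a positive integer.)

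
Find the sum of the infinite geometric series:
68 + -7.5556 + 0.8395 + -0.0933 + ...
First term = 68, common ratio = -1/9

For |r| < 1, S = a / (1 - r)
S = 68 / (1 - (-1/9))
S = 68 / (10/9)
S = 306/5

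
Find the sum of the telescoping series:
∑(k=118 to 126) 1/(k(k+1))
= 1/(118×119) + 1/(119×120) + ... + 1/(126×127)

Partial fractions: 1/(k(k+1)) = 1/k - 1/(k+1)
The series telescopes:
= (1/118 - 1/119) + (1/119 - 1/120) + ... + (1/126 - 1/127)
= 1/118 - 1/127
= 9/14986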